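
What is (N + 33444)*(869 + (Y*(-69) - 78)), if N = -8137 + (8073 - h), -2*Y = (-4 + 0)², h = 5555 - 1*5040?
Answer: 44137695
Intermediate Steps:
h = 515 (h = 5555 - 5040 = 515)
Y = -8 (Y = -(-4 + 0)²/2 = -½*(-4)² = -½*16 = -8)
N = -579 (N = -8137 + (8073 - 1*515) = -8137 + (8073 - 515) = -8137 + 7558 = -579)
(N + 33444)*(869 + (Y*(-69) - 78)) = (-579 + 33444)*(869 + (-8*(-69) - 78)) = 32865*(869 + (552 - 78)) = 32865*(869 + 474) = 32865*1343 = 44137695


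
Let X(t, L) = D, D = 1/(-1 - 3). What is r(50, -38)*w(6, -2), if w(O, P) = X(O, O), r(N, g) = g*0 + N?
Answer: -25/2 ≈ -12.500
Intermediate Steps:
D = -¼ (D = 1/(-4) = -¼ ≈ -0.25000)
X(t, L) = -¼
r(N, g) = N (r(N, g) = 0 + N = N)
w(O, P) = -¼
r(50, -38)*w(6, -2) = 50*(-¼) = -25/2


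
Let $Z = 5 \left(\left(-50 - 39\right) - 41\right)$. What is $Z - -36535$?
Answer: $35885$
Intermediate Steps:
$Z = -650$ ($Z = 5 \left(-89 - 41\right) = 5 \left(-130\right) = -650$)
$Z - -36535 = -650 - -36535 = -650 + 36535 = 35885$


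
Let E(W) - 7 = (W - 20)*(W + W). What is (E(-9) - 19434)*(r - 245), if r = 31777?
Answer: -596112460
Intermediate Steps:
E(W) = 7 + 2*W*(-20 + W) (E(W) = 7 + (W - 20)*(W + W) = 7 + (-20 + W)*(2*W) = 7 + 2*W*(-20 + W))
(E(-9) - 19434)*(r - 245) = ((7 - 40*(-9) + 2*(-9)²) - 19434)*(31777 - 245) = ((7 + 360 + 2*81) - 19434)*31532 = ((7 + 360 + 162) - 19434)*31532 = (529 - 19434)*31532 = -18905*31532 = -596112460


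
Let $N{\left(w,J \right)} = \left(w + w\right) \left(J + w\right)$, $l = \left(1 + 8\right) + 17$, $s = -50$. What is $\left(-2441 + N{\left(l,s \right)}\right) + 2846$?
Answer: $-843$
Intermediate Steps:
$l = 26$ ($l = 9 + 17 = 26$)
$N{\left(w,J \right)} = 2 w \left(J + w\right)$
$\left(-2441 + N{\left(l,s \right)}\right) + 2846 = \left(-2441 + 2 \cdot 26 \left(-50 + 26\right)\right) + 2846 = \left(-2441 + 2 \cdot 26 \left(-24\right)\right) + 2846 = \left(-2441 - 1248\right) + 2846 = -3689 + 2846 = -843$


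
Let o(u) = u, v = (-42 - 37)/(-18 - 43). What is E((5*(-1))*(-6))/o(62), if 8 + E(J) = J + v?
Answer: 1421/3782 ≈ 0.37573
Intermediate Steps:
v = 79/61 (v = -79/(-61) = -79*(-1/61) = 79/61 ≈ 1.2951)
E(J) = -409/61 + J (E(J) = -8 + (J + 79/61) = -8 + (79/61 + J) = -409/61 + J)
E((5*(-1))*(-6))/o(62) = (-409/61 + (5*(-1))*(-6))/62 = (-409/61 - 5*(-6))*(1/62) = (-409/61 + 30)*(1/62) = (1421/61)*(1/62) = 1421/3782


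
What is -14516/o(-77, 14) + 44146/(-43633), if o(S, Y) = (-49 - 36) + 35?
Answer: 315584664/1090825 ≈ 289.31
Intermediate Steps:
o(S, Y) = -50 (o(S, Y) = -85 + 35 = -50)
-14516/o(-77, 14) + 44146/(-43633) = -14516/(-50) + 44146/(-43633) = -14516*(-1/50) + 44146*(-1/43633) = 7258/25 - 44146/43633 = 315584664/1090825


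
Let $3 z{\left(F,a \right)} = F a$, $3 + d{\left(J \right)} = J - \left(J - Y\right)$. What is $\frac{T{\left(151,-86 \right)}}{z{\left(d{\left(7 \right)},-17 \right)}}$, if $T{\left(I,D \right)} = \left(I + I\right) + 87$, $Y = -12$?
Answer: $\frac{389}{85} \approx 4.5765$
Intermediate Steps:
$T{\left(I,D \right)} = 87 + 2 I$ ($T{\left(I,D \right)} = 2 I + 87 = 87 + 2 I$)
$d{\left(J \right)} = -15$ ($d{\left(J \right)} = -3 + \left(J - \left(12 + J\right)\right) = -3 - 12 = -15$)
$z{\left(F,a \right)} = \frac{F a}{3}$
$\frac{T{\left(151,-86 \right)}}{z{\left(d{\left(7 \right)},-17 \right)}} = \frac{87 + 2 \cdot 151}{\frac{1}{3} \left(-15\right) \left(-17\right)} = \frac{87 + 302}{85} = 389 \cdot \frac{1}{85} = \frac{389}{85}$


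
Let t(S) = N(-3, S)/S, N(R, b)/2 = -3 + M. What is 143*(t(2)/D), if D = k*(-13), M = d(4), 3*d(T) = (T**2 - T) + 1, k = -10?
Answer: 22/15 ≈ 1.4667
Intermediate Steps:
d(T) = 1/3 - T/3 + T**2/3 (d(T) = ((T**2 - T) + 1)/3 = (1 + T**2 - T)/3 = 1/3 - T/3 + T**2/3)
M = 13/3 (M = 1/3 - 1/3*4 + (1/3)*4**2 = 1/3 - 4/3 + (1/3)*16 = 1/3 - 4/3 + 16/3 = 13/3 ≈ 4.3333)
N(R, b) = 8/3 (N(R, b) = 2*(-3 + 13/3) = 2*(4/3) = 8/3)
D = 130 (D = -10*(-13) = 130)
t(S) = 8/(3*S)
143*(t(2)/D) = 143*(((8/3)/2)/130) = 143*(((8/3)*(1/2))*(1/130)) = 143*((4/3)*(1/130)) = 143*(2/195) = 22/15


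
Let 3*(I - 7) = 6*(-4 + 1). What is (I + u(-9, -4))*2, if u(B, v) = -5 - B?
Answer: 10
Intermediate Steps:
I = 1 (I = 7 + (6*(-4 + 1))/3 = 7 + (6*(-3))/3 = 7 + (⅓)*(-18) = 7 - 6 = 1)
(I + u(-9, -4))*2 = (1 + (-5 - 1*(-9)))*2 = (1 + (-5 + 9))*2 = (1 + 4)*2 = 5*2 = 10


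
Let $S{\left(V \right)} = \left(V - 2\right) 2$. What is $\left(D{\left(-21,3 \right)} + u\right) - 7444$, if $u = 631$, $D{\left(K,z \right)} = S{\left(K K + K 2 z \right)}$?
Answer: $-6187$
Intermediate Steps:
$S{\left(V \right)} = -4 + 2 V$ ($S{\left(V \right)} = \left(-2 + V\right) 2 = -4 + 2 V$)
$D{\left(K,z \right)} = -4 + 2 K^{2} + 4 K z$ ($D{\left(K,z \right)} = -4 + 2 \left(K K + K 2 z\right) = -4 + 2 \left(K^{2} + 2 K z\right) = -4 + \left(2 K^{2} + 4 K z\right) = -4 + 2 K^{2} + 4 K z$)
$\left(D{\left(-21,3 \right)} + u\right) - 7444 = \left(\left(-4 + 2 \left(-21\right) \left(-21 + 2 \cdot 3\right)\right) + 631\right) - 7444 = \left(\left(-4 + 2 \left(-21\right) \left(-21 + 6\right)\right) + 631\right) - 7444 = \left(\left(-4 + 2 \left(-21\right) \left(-15\right)\right) + 631\right) - 7444 = \left(\left(-4 + 630\right) + 631\right) - 7444 = \left(626 + 631\right) - 7444 = 1257 - 7444 = -6187$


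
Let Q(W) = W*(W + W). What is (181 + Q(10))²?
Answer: 145161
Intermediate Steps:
Q(W) = 2*W² (Q(W) = W*(2*W) = 2*W²)
(181 + Q(10))² = (181 + 2*10²)² = (181 + 2*100)² = (181 + 200)² = 381² = 145161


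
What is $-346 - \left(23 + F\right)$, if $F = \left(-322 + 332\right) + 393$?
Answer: $-772$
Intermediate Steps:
$F = 403$ ($F = 10 + 393 = 403$)
$-346 - \left(23 + F\right) = -346 - \left(23 + 403\right) = -346 - 426 = -772$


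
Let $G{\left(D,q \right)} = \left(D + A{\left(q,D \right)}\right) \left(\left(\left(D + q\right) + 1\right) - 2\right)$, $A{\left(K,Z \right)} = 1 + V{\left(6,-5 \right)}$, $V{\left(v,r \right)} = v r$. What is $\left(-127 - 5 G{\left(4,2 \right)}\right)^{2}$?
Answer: $248004$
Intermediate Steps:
$V{\left(v,r \right)} = r v$
$A{\left(K,Z \right)} = -29$ ($A{\left(K,Z \right)} = 1 - 30 = -29$)
$G{\left(D,q \right)} = \left(-29 + D\right) \left(-1 + D + q\right)$ ($G{\left(D,q \right)} = \left(D - 29\right) \left(\left(\left(D + q\right) + 1\right) - 2\right) = \left(-29 + D\right) \left(\left(1 + D + q\right) - 2\right) = \left(-29 + D\right) \left(-1 + D + q\right)$)
$\left(-127 - 5 G{\left(4,2 \right)}\right)^{2} = \left(-127 - 5 \left(29 + 4^{2} - 120 - 58 + 4 \cdot 2\right)\right)^{2} = \left(-127 - 5 \left(29 + 16 - 120 - 58 + 8\right)\right)^{2} = \left(-127 - -625\right)^{2} = \left(-127 + 625\right)^{2} = 498^{2} = 248004$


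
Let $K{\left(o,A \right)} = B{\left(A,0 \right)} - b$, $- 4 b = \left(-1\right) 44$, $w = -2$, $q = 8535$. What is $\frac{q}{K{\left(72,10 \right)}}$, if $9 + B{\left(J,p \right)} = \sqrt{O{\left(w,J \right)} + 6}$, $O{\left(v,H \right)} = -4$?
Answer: $- \frac{85350}{199} - \frac{8535 \sqrt{2}}{398} \approx -459.22$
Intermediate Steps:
$B{\left(J,p \right)} = -9 + \sqrt{2}$ ($B{\left(J,p \right)} = -9 + \sqrt{-4 + 6} = -9 + \sqrt{2}$)
$b = 11$ ($b = - \frac{\left(-1\right) 44}{4} = \left(- \frac{1}{4}\right) \left(-44\right) = 11$)
$K{\left(o,A \right)} = -20 + \sqrt{2}$ ($K{\left(o,A \right)} = \left(-9 + \sqrt{2}\right) - 11 = -20 + \sqrt{2}$)
$\frac{q}{K{\left(72,10 \right)}} = \frac{8535}{-20 + \sqrt{2}}$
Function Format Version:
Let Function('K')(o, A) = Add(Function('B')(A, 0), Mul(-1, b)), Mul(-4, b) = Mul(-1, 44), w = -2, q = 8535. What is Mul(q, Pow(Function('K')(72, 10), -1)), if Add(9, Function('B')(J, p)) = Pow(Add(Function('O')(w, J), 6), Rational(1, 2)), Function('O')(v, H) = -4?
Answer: Add(Rational(-85350, 199), Mul(Rational(-8535, 398), Pow(2, Rational(1, 2)))) ≈ -459.22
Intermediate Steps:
Function('B')(J, p) = Add(-9, Pow(2, Rational(1, 2))) (Function('B')(J, p) = Add(-9, Pow(Add(-4, 6), Rational(1, 2))) = Add(-9, Pow(2, Rational(1, 2))))
b = 11 (b = Mul(Rational(-1, 4), Mul(-1, 44)) = Mul(Rational(-1, 4), -44) = 11)
Function('K')(o, A) = Add(-20, Pow(2, Rational(1, 2))) (Function('K')(o, A) = Add(Add(-9, Pow(2, Rational(1, 2))), Mul(-1, 11)) = Add(Add(-9, Pow(2, Rational(1, 2))), -11) = Add(-20, Pow(2, Rational(1, 2))))
Mul(q, Pow(Function('K')(72, 10), -1)) = Mul(8535, Pow(Add(-20, Pow(2, Rational(1, 2))), -1))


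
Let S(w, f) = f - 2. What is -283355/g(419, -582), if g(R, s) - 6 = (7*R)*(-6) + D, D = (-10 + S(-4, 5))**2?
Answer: 283355/17543 ≈ 16.152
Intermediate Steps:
S(w, f) = -2 + f
D = 49 (D = (-10 + (-2 + 5))**2 = (-10 + 3)**2 = (-7)**2 = 49)
g(R, s) = 55 - 42*R (g(R, s) = 6 + ((7*R)*(-6) + 49) = 6 + (-42*R + 49) = 6 + (49 - 42*R) = 55 - 42*R)
-283355/g(419, -582) = -283355/(55 - 42*419) = -283355/(55 - 17598) = -283355/(-17543) = -283355*(-1/17543) = 283355/17543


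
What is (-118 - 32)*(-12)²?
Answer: -21600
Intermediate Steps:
(-118 - 32)*(-12)² = -150*144 = -21600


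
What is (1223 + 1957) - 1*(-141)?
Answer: 3321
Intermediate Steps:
(1223 + 1957) - 1*(-141) = 3180 + 141 = 3321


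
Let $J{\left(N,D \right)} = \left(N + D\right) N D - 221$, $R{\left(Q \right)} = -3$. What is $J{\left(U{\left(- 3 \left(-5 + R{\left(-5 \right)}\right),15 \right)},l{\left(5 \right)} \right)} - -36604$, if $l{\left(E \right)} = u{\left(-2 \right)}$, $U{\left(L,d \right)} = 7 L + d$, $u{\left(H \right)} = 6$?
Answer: $243905$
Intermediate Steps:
$U{\left(L,d \right)} = d + 7 L$
$l{\left(E \right)} = 6$
$J{\left(N,D \right)} = -221 + D N \left(D + N\right)$ ($J{\left(N,D \right)} = \left(D + N\right) N D - 221 = N \left(D + N\right) D - 221 = D N \left(D + N\right) - 221 = -221 + D N \left(D + N\right)$)
$J{\left(U{\left(- 3 \left(-5 + R{\left(-5 \right)}\right),15 \right)},l{\left(5 \right)} \right)} - -36604 = \left(-221 + 6 \left(15 + 7 \left(- 3 \left(-5 - 3\right)\right)\right)^{2} + \left(15 + 7 \left(- 3 \left(-5 - 3\right)\right)\right) 6^{2}\right) - -36604 = \left(-221 + 6 \left(15 + 7 \left(\left(-3\right) \left(-8\right)\right)\right)^{2} + \left(15 + 7 \left(\left(-3\right) \left(-8\right)\right)\right) 36\right) + 36604 = \left(-221 + 6 \left(15 + 7 \cdot 24\right)^{2} + \left(15 + 7 \cdot 24\right) 36\right) + 36604 = \left(-221 + 6 \left(15 + 168\right)^{2} + \left(15 + 168\right) 36\right) + 36604 = \left(-221 + 6 \cdot 183^{2} + 183 \cdot 36\right) + 36604 = \left(-221 + 6 \cdot 33489 + 6588\right) + 36604 = \left(-221 + 200934 + 6588\right) + 36604 = 207301 + 36604 = 243905$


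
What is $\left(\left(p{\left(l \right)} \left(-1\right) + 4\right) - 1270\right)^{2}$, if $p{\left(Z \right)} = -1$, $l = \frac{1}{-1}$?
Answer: $1600225$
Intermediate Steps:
$l = -1$
$\left(\left(p{\left(l \right)} \left(-1\right) + 4\right) - 1270\right)^{2} = \left(\left(\left(-1\right) \left(-1\right) + 4\right) - 1270\right)^{2} = \left(\left(1 + 4\right) - 1270\right)^{2} = \left(5 - 1270\right)^{2} = \left(-1265\right)^{2} = 1600225$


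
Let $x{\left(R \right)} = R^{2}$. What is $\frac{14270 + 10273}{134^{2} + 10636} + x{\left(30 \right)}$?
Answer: $\frac{25757343}{28592} \approx 900.86$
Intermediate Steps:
$\frac{14270 + 10273}{134^{2} + 10636} + x{\left(30 \right)} = \frac{14270 + 10273}{134^{2} + 10636} + 30^{2} = \frac{24543}{17956 + 10636} + 900 = \frac{24543}{28592} + 900 = \frac{25757343}{28592}$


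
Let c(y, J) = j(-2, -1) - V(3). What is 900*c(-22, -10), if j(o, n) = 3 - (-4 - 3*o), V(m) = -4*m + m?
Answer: 9000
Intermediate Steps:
V(m) = -3*m
j(o, n) = 7 + 3*o (j(o, n) = 3 + (4 + 3*o) = 7 + 3*o)
c(y, J) = 10 (c(y, J) = (7 + 3*(-2)) - (-3)*3 = (7 - 6) - 1*(-9) = 1 + 9 = 10)
900*c(-22, -10) = 900*10 = 9000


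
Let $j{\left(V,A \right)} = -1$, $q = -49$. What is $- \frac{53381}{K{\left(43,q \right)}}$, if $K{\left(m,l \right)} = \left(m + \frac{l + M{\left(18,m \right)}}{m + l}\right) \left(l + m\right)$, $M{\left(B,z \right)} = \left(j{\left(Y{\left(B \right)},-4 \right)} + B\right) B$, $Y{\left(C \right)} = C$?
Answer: $53381$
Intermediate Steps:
$M{\left(B,z \right)} = B \left(-1 + B\right)$ ($M{\left(B,z \right)} = \left(-1 + B\right) B = B \left(-1 + B\right)$)
$K{\left(m,l \right)} = \left(l + m\right) \left(m + \frac{306 + l}{l + m}\right)$ ($K{\left(m,l \right)} = \left(m + \frac{l + 18 \left(-1 + 18\right)}{m + l}\right) \left(l + m\right) = \left(m + \frac{l + 18 \cdot 17}{l + m}\right) \left(l + m\right) = \left(m + \frac{l + 306}{l + m}\right) \left(l + m\right) = \left(m + \frac{306 + l}{l + m}\right) \left(l + m\right) = \left(l + m\right) \left(m + \frac{306 + l}{l + m}\right)$)
$- \frac{53381}{K{\left(43,q \right)}} = - \frac{53381}{306 - 49 + 43^{2} - 2107} = - \frac{53381}{306 - 49 + 1849 - 2107} = - \frac{53381}{-1} = \left(-53381\right) \left(-1\right) = 53381$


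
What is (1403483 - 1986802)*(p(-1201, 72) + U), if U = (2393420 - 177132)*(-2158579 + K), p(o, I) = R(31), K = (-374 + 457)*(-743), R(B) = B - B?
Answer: 2870343052835008256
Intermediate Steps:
R(B) = 0
K = -61669 (K = 83*(-743) = -61669)
p(o, I) = 0
U = -4920708999424 (U = (2393420 - 177132)*(-2158579 - 61669) = 2216288*(-2220248) = -4920708999424)
(1403483 - 1986802)*(p(-1201, 72) + U) = (1403483 - 1986802)*(0 - 4920708999424) = -583319*(-4920708999424) = 2870343052835008256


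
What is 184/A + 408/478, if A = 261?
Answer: 97220/62379 ≈ 1.5585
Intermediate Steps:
184/A + 408/478 = 184/261 + 408/478 = 184*(1/261) + 408*(1/478) = 184/261 + 204/239 = 97220/62379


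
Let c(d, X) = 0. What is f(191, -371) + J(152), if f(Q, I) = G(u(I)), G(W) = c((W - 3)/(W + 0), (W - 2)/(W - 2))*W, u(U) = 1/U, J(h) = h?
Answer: 152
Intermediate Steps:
G(W) = 0 (G(W) = 0*W = 0)
f(Q, I) = 0
f(191, -371) + J(152) = 0 + 152 = 152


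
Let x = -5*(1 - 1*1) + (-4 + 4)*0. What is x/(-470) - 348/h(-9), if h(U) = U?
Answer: 116/3 ≈ 38.667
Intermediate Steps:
x = 0 (x = -5*(1 - 1) + 0*0 = -5*0 + 0 = 0 + 0 = 0)
x/(-470) - 348/h(-9) = 0/(-470) - 348/(-9) = 0*(-1/470) - 348*(-⅑) = 0 + 116/3 = 116/3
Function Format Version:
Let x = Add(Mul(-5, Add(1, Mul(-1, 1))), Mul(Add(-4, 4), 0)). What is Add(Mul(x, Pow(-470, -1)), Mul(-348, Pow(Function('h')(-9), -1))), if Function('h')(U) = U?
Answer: Rational(116, 3) ≈ 38.667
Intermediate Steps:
x = 0 (x = Add(Mul(-5, Add(1, -1)), Mul(0, 0)) = Add(Mul(-5, 0), 0) = Add(0, 0) = 0)
Add(Mul(x, Pow(-470, -1)), Mul(-348, Pow(Function('h')(-9), -1))) = Add(Mul(0, Pow(-470, -1)), Mul(-348, Pow(-9, -1))) = Add(Mul(0, Rational(-1, 470)), Mul(-348, Rational(-1, 9))) = Add(0, Rational(116, 3)) = Rational(116, 3)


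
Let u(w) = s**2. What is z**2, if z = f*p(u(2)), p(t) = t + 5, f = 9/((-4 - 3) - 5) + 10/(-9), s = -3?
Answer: 219961/324 ≈ 678.89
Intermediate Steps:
f = -67/36 (f = 9/(-7 - 5) + 10*(-1/9) = 9/(-12) - 10/9 = 9*(-1/12) - 10/9 = -3/4 - 10/9 = -67/36 ≈ -1.8611)
u(w) = 9 (u(w) = (-3)**2 = 9)
p(t) = 5 + t
z = -469/18 (z = -67*(5 + 9)/36 = -67/36*14 = -469/18 ≈ -26.056)
z**2 = (-469/18)**2 = 219961/324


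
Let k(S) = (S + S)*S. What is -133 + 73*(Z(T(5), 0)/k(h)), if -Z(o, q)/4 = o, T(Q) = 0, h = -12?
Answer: -133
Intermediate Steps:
k(S) = 2*S² (k(S) = (2*S)*S = 2*S²)
Z(o, q) = -4*o
-133 + 73*(Z(T(5), 0)/k(h)) = -133 + 73*((-4*0)/((2*(-12)²))) = -133 + 73*(0/((2*144))) = -133 + 73*(0/288) = -133 + 73*(0*(1/288)) = -133 + 73*0 = -133 + 0 = -133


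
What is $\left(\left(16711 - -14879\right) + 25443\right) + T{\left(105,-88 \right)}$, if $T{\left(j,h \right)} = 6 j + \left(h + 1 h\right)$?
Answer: $57487$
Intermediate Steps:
$T{\left(j,h \right)} = 2 h + 6 j$ ($T{\left(j,h \right)} = 6 j + \left(h + h\right) = 6 j + 2 h = 2 h + 6 j$)
$\left(\left(16711 - -14879\right) + 25443\right) + T{\left(105,-88 \right)} = \left(\left(16711 - -14879\right) + 25443\right) + \left(2 \left(-88\right) + 6 \cdot 105\right) = \left(\left(16711 + 14879\right) + 25443\right) + \left(-176 + 630\right) = \left(31590 + 25443\right) + 454 = 57033 + 454 = 57487$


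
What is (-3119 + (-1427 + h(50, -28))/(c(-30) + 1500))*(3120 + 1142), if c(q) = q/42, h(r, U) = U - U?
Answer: -139554476228/10495 ≈ -1.3297e+7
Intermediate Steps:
h(r, U) = 0
c(q) = q/42 (c(q) = q*(1/42) = q/42)
(-3119 + (-1427 + h(50, -28))/(c(-30) + 1500))*(3120 + 1142) = (-3119 + (-1427 + 0)/((1/42)*(-30) + 1500))*(3120 + 1142) = (-3119 - 1427/(-5/7 + 1500))*4262 = (-3119 - 1427/10495/7)*4262 = (-3119 - 1427*7/10495)*4262 = (-3119 - 9989/10495)*4262 = -32743894/10495*4262 = -139554476228/10495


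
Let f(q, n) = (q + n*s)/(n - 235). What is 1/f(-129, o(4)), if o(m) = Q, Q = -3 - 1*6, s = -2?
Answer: 244/111 ≈ 2.1982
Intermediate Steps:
Q = -9 (Q = -3 - 6 = -9)
o(m) = -9
f(q, n) = (q - 2*n)/(-235 + n) (f(q, n) = (q + n*(-2))/(n - 235) = (q - 2*n)/(-235 + n))
1/f(-129, o(4)) = 1/((-129 - 2*(-9))/(-235 - 9)) = 1/((-129 + 18)/(-244)) = 1/(-1/244*(-111)) = 1/(111/244) = 244/111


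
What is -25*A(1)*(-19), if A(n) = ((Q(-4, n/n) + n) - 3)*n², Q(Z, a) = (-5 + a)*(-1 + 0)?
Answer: 950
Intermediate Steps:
Q(Z, a) = 5 - a (Q(Z, a) = (-5 + a)*(-1) = 5 - a)
A(n) = n²*(1 + n) (A(n) = (((5 - n/n) + n) - 3)*n² = (((5 - 1*1) + n) - 3)*n² = (((5 - 1) + n) - 3)*n² = ((4 + n) - 3)*n² = (1 + n)*n² = n²*(1 + n))
-25*A(1)*(-19) = -25*1²*(1 + 1)*(-19) = -25*2*(-19) = -50*(-19) = 950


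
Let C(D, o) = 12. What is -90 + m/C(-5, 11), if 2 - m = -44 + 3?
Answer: -1037/12 ≈ -86.417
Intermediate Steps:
m = 43 (m = 2 - (-44 + 3) = 2 - 1*(-41) = 2 + 41 = 43)
-90 + m/C(-5, 11) = -90 + 43/12 = -1037/12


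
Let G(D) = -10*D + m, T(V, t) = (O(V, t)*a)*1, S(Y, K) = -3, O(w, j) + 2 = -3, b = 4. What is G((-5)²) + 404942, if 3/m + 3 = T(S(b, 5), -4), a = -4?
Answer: 6879767/17 ≈ 4.0469e+5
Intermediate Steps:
O(w, j) = -5 (O(w, j) = -2 - 3 = -5)
T(V, t) = 20 (T(V, t) = -5*(-4)*1 = 20*1 = 20)
m = 3/17 (m = 3/(-3 + 20) = 3/17 ≈ 0.17647)
G(D) = 3/17 - 10*D (G(D) = -10*D + 3/17 = 3/17 - 10*D)
G((-5)²) + 404942 = (3/17 - 10*(-5)²) + 404942 = (3/17 - 10*25) + 404942 = (3/17 - 250) + 404942 = -4247/17 + 404942 = 6879767/17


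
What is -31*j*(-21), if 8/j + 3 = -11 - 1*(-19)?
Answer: 5208/5 ≈ 1041.6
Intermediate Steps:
j = 8/5 (j = 8/(-3 + (-11 - 1*(-19))) = 8/(-3 + (-11 + 19)) = 8/(-3 + 8) = 8/5 ≈ 1.6000)
-31*j*(-21) = -31*8/5*(-21) = -248/5*(-21) = 5208/5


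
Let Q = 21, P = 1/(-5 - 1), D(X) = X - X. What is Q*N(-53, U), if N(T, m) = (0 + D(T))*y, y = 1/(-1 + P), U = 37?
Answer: 0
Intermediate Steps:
D(X) = 0
P = -1/6 (P = 1/(-6) = -1/6 ≈ -0.16667)
y = -6/7 (y = 1/(-1 - 1/6) = 1/(-7/6) = -6/7 ≈ -0.85714)
N(T, m) = 0 (N(T, m) = (0 + 0)*(-6/7) = 0*(-6/7) = 0)
Q*N(-53, U) = 21*0 = 0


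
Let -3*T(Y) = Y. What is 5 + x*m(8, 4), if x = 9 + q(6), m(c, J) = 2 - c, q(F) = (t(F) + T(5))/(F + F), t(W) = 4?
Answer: -301/6 ≈ -50.167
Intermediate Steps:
T(Y) = -Y/3
q(F) = 7/(6*F) (q(F) = (4 - ⅓*5)/(F + F) = (4 - 5/3)/((2*F)) = 7*(1/(2*F))/3 = 7/(6*F))
x = 331/36 (x = 9 + (7/6)/6 = 9 + (7/6)*(⅙) = 9 + 7/36 = 331/36 ≈ 9.1944)
5 + x*m(8, 4) = 5 + 331*(2 - 1*8)/36 = 5 + 331*(2 - 8)/36 = 5 + (331/36)*(-6) = 5 - 331/6 = -301/6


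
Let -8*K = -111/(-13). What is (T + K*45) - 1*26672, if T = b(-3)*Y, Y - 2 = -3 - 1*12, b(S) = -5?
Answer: -2772123/104 ≈ -26655.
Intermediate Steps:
Y = -13 (Y = 2 + (-3 - 1*12) = 2 + (-3 - 12) = 2 - 15 = -13)
K = -111/104 (K = -(-111)/(8*(-13)) = -(-111)*(-1)/(8*13) = -⅛*111/13 = -111/104 ≈ -1.0673)
T = 65 (T = -5*(-13) = 65)
(T + K*45) - 1*26672 = (65 - 111/104*45) - 1*26672 = (65 - 4995/104) - 26672 = 1765/104 - 26672 = -2772123/104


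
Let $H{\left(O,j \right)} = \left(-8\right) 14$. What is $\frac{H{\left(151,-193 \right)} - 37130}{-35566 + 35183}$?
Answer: $\frac{37242}{383} \approx 97.238$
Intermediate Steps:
$H{\left(O,j \right)} = -112$
$\frac{H{\left(151,-193 \right)} - 37130}{-35566 + 35183} = \frac{-112 - 37130}{-35566 + 35183} = - \frac{37242}{-383} = \left(-37242\right) \left(- \frac{1}{383}\right) = \frac{37242}{383}$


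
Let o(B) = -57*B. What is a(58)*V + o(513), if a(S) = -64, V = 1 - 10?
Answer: -28665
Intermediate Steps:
V = -9
a(58)*V + o(513) = -64*(-9) - 57*513 = 576 - 29241 = -28665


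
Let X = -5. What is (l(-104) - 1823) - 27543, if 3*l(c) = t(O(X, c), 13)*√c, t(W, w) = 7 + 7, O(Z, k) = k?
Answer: -29366 + 28*I*√26/3 ≈ -29366.0 + 47.591*I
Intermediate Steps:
t(W, w) = 14
l(c) = 14*√c/3 (l(c) = (14*√c)/3 = 14*√c/3)
(l(-104) - 1823) - 27543 = (14*√(-104)/3 - 1823) - 27543 = (14*(2*I*√26)/3 - 1823) - 27543 = (28*I*√26/3 - 1823) - 27543 = (-1823 + 28*I*√26/3) - 27543 = -29366 + 28*I*√26/3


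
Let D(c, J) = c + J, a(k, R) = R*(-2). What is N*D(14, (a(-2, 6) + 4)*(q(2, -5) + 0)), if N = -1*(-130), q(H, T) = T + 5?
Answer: 1820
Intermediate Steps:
a(k, R) = -2*R
q(H, T) = 5 + T
N = 130
D(c, J) = J + c
N*D(14, (a(-2, 6) + 4)*(q(2, -5) + 0)) = 130*((-2*6 + 4)*((5 - 5) + 0) + 14) = 130*((-12 + 4)*(0 + 0) + 14) = 130*(-8*0 + 14) = 130*(0 + 14) = 130*14 = 1820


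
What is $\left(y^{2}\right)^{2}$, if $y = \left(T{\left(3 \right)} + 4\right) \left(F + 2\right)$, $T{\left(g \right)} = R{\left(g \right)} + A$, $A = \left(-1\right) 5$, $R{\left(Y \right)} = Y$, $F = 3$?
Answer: $10000$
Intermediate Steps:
$A = -5$
$T{\left(g \right)} = -5 + g$ ($T{\left(g \right)} = g - 5 = -5 + g$)
$y = 10$ ($y = \left(\left(-5 + 3\right) + 4\right) \left(3 + 2\right) = \left(-2 + 4\right) 5 = 2 \cdot 5 = 10$)
$\left(y^{2}\right)^{2} = \left(10^{2}\right)^{2} = 100^{2} = 10000$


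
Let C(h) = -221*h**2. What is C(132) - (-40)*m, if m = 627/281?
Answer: -1082022744/281 ≈ -3.8506e+6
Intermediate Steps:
m = 627/281 (m = 627*(1/281) = 627/281 ≈ 2.2313)
C(132) - (-40)*m = -221*132**2 - (-40)*627/281 = -221*17424 - 1*(-25080/281) = -3850704 + 25080/281 = -1082022744/281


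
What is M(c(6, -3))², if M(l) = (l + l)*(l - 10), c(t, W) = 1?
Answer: 324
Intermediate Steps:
M(l) = 2*l*(-10 + l) (M(l) = (2*l)*(-10 + l) = 2*l*(-10 + l))
M(c(6, -3))² = (2*1*(-10 + 1))² = (2*1*(-9))² = (-18)² = 324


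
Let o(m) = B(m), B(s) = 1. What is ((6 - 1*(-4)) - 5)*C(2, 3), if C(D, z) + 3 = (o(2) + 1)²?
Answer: 5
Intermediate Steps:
o(m) = 1
C(D, z) = 1 (C(D, z) = -3 + (1 + 1)² = -3 + 2² = -3 + 4 = 1)
((6 - 1*(-4)) - 5)*C(2, 3) = ((6 - 1*(-4)) - 5)*1 = ((6 + 4) - 5)*1 = (10 - 5)*1 = 5*1 = 5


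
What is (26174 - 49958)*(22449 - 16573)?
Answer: -139754784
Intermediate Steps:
(26174 - 49958)*(22449 - 16573) = -23784*5876 = -139754784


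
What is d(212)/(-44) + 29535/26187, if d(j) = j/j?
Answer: 424451/384076 ≈ 1.1051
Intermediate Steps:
d(j) = 1
d(212)/(-44) + 29535/26187 = 1/(-44) + 29535/26187 = 1*(-1/44) + 29535*(1/26187) = -1/44 + 9845/8729 = 424451/384076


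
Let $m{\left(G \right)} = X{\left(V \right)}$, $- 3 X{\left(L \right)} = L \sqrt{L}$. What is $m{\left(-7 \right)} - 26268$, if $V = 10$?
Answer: $-26268 - \frac{10 \sqrt{10}}{3} \approx -26279.0$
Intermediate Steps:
$X{\left(L \right)} = - \frac{L^{\frac{3}{2}}}{3}$ ($X{\left(L \right)} = - \frac{L \sqrt{L}}{3} = - \frac{L^{\frac{3}{2}}}{3}$)
$m{\left(G \right)} = - \frac{10 \sqrt{10}}{3}$ ($m{\left(G \right)} = - \frac{10^{\frac{3}{2}}}{3} = - \frac{10 \sqrt{10}}{3}$)
$m{\left(-7 \right)} - 26268 = - \frac{10 \sqrt{10}}{3} - 26268 = -26268 - \frac{10 \sqrt{10}}{3}$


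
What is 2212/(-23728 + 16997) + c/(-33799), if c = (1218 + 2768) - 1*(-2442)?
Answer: -118030256/227501069 ≈ -0.51881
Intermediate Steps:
c = 6428 (c = 3986 + 2442 = 6428)
2212/(-23728 + 16997) + c/(-33799) = 2212/(-23728 + 16997) + 6428/(-33799) = 2212/(-6731) + 6428*(-1/33799) = 2212*(-1/6731) - 6428/33799 = -2212/6731 - 6428/33799 = -118030256/227501069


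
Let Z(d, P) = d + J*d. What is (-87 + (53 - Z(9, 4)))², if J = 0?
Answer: 1849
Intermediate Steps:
Z(d, P) = d (Z(d, P) = d + 0*d = d + 0 = d)
(-87 + (53 - Z(9, 4)))² = (-87 + (53 - 1*9))² = (-87 + (53 - 9))² = (-87 + 44)² = (-43)² = 1849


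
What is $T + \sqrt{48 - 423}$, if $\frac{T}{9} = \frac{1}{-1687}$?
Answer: $- \frac{9}{1687} + 5 i \sqrt{15} \approx -0.0053349 + 19.365 i$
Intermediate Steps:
$T = - \frac{9}{1687}$ ($T = \frac{9}{-1687} = 9 \left(- \frac{1}{1687}\right) = - \frac{9}{1687} \approx -0.0053349$)
$T + \sqrt{48 - 423} = - \frac{9}{1687} + \sqrt{48 - 423} = - \frac{9}{1687} + \sqrt{-375} = - \frac{9}{1687} + 5 i \sqrt{15}$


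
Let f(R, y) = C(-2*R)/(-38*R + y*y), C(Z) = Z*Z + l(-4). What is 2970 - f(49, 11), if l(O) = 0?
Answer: 5180374/1741 ≈ 2975.5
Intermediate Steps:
C(Z) = Z² (C(Z) = Z*Z + 0 = Z² + 0 = Z²)
f(R, y) = 4*R²/(y² - 38*R) (f(R, y) = (-2*R)²/(-38*R + y*y) = (4*R²)/(-38*R + y²) = (4*R²)/(y² - 38*R) = 4*R²/(y² - 38*R))
2970 - f(49, 11) = 2970 - 4*49²/(11² - 38*49) = 2970 - 4*2401/(121 - 1862) = 2970 - 4*2401/(-1741) = 2970 - 4*2401*(-1)/1741 = 2970 - 1*(-9604/1741) = 2970 + 9604/1741 = 5180374/1741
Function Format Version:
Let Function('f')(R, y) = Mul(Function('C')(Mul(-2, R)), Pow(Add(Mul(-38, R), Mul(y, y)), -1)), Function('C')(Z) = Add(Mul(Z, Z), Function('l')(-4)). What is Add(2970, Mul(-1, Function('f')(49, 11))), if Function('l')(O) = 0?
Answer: Rational(5180374, 1741) ≈ 2975.5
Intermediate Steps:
Function('C')(Z) = Pow(Z, 2) (Function('C')(Z) = Add(Mul(Z, Z), 0) = Add(Pow(Z, 2), 0) = Pow(Z, 2))
Function('f')(R, y) = Mul(4, Pow(R, 2), Pow(Add(Pow(y, 2), Mul(-38, R)), -1)) (Function('f')(R, y) = Mul(Pow(Mul(-2, R), 2), Pow(Add(Mul(-38, R), Mul(y, y)), -1)) = Mul(Mul(4, Pow(R, 2)), Pow(Add(Mul(-38, R), Pow(y, 2)), -1)) = Mul(Mul(4, Pow(R, 2)), Pow(Add(Pow(y, 2), Mul(-38, R)), -1)) = Mul(4, Pow(R, 2), Pow(Add(Pow(y, 2), Mul(-38, R)), -1)))
Add(2970, Mul(-1, Function('f')(49, 11))) = Add(2970, Mul(-1, Mul(4, Pow(49, 2), Pow(Add(Pow(11, 2), Mul(-38, 49)), -1)))) = Add(2970, Mul(-1, Mul(4, 2401, Pow(Add(121, -1862), -1)))) = Add(2970, Mul(-1, Mul(4, 2401, Pow(-1741, -1)))) = Add(2970, Mul(-1, Mul(4, 2401, Rational(-1, 1741)))) = Add(2970, Mul(-1, Rational(-9604, 1741))) = Add(2970, Rational(9604, 1741)) = Rational(5180374, 1741)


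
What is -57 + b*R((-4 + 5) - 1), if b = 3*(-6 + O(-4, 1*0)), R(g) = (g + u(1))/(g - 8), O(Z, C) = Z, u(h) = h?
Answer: -213/4 ≈ -53.250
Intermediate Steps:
R(g) = (1 + g)/(-8 + g) (R(g) = (g + 1)/(g - 8) = (1 + g)/(-8 + g))
b = -30 (b = 3*(-6 - 4) = 3*(-10) = -30)
-57 + b*R((-4 + 5) - 1) = -57 - 30*(1 + ((-4 + 5) - 1))/(-8 + ((-4 + 5) - 1)) = -57 - 30*(1 + (1 - 1))/(-8 + (1 - 1)) = -57 - 30*(1 + 0)/(-8 + 0) = -57 - 30/(-8) = -57 - (-15)/4 = -57 - 30*(-⅛) = -57 + 15/4 = -213/4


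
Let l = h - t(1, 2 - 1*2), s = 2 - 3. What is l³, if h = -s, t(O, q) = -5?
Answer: 216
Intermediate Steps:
s = -1
h = 1 (h = -1*(-1) = 1)
l = 6 (l = 1 - 1*(-5) = 1 + 5 = 6)
l³ = 6³ = 216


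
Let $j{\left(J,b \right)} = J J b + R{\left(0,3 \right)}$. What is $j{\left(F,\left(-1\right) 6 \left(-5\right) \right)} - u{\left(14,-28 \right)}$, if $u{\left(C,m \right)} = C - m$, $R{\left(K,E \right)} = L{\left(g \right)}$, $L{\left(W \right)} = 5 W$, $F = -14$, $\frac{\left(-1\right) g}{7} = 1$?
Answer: $5803$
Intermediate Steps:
$g = -7$ ($g = \left(-7\right) 1 = -7$)
$R{\left(K,E \right)} = -35$ ($R{\left(K,E \right)} = 5 \left(-7\right) = -35$)
$j{\left(J,b \right)} = -35 + b J^{2}$ ($j{\left(J,b \right)} = J J b - 35 = J^{2} b - 35 = b J^{2} - 35 = -35 + b J^{2}$)
$j{\left(F,\left(-1\right) 6 \left(-5\right) \right)} - u{\left(14,-28 \right)} = \left(-35 + \left(-1\right) 6 \left(-5\right) \left(-14\right)^{2}\right) - \left(14 - -28\right) = \left(-35 + \left(-6\right) \left(-5\right) 196\right) - \left(14 + 28\right) = \left(-35 + 30 \cdot 196\right) - 42 = \left(-35 + 5880\right) - 42 = 5845 - 42 = 5803$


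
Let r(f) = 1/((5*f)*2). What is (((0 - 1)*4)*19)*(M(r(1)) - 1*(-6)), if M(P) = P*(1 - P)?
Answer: -11571/25 ≈ -462.84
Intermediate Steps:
r(f) = 1/(10*f)
(((0 - 1)*4)*19)*(M(r(1)) - 1*(-6)) = (((0 - 1)*4)*19)*(((⅒)/1)*(1 - 1/(10*1)) - 1*(-6)) = (-1*4*19)*(((⅒)*1)*(1 - 1/10) + 6) = (-4*19)*((1 - 1*⅒)/10 + 6) = -76*((1 - ⅒)/10 + 6) = -76*((⅒)*(9/10) + 6) = -76*(9/100 + 6) = -76*609/100 = -11571/25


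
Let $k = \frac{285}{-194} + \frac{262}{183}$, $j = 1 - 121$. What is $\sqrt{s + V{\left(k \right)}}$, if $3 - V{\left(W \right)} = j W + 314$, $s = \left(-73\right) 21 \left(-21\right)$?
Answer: $\frac{\sqrt{1116060125918}}{5917} \approx 178.54$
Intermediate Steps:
$j = -120$ ($j = 1 - 121 = -120$)
$k = - \frac{1327}{35502}$ ($k = 285 \left(- \frac{1}{194}\right) + 262 \cdot \frac{1}{183} = - \frac{285}{194} + \frac{262}{183} = - \frac{1327}{35502} \approx -0.037378$)
$s = 32193$ ($s = \left(-1533\right) \left(-21\right) = 32193$)
$V{\left(W \right)} = -311 + 120 W$ ($V{\left(W \right)} = 3 - \left(- 120 W + 314\right) = 3 - \left(314 - 120 W\right) = 3 + \left(-314 + 120 W\right) = -311 + 120 W$)
$\sqrt{s + V{\left(k \right)}} = \sqrt{32193 + \left(-311 + 120 \left(- \frac{1327}{35502}\right)\right)} = \sqrt{32193 - \frac{1866727}{5917}} = \sqrt{\frac{188619254}{5917}} = \frac{\sqrt{1116060125918}}{5917}$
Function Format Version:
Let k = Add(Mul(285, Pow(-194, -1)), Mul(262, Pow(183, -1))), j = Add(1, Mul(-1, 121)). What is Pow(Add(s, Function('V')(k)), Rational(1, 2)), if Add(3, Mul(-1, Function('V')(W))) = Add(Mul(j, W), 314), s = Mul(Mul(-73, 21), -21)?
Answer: Mul(Rational(1, 5917), Pow(1116060125918, Rational(1, 2))) ≈ 178.54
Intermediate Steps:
j = -120 (j = Add(1, -121) = -120)
k = Rational(-1327, 35502) (k = Add(Mul(285, Rational(-1, 194)), Mul(262, Rational(1, 183))) = Add(Rational(-285, 194), Rational(262, 183)) = Rational(-1327, 35502) ≈ -0.037378)
s = 32193 (s = Mul(-1533, -21) = 32193)
Function('V')(W) = Add(-311, Mul(120, W)) (Function('V')(W) = Add(3, Mul(-1, Add(Mul(-120, W), 314))) = Add(3, Mul(-1, Add(314, Mul(-120, W)))) = Add(3, Add(-314, Mul(120, W))) = Add(-311, Mul(120, W)))
Pow(Add(s, Function('V')(k)), Rational(1, 2)) = Pow(Add(32193, Add(-311, Mul(120, Rational(-1327, 35502)))), Rational(1, 2)) = Pow(Add(32193, Add(-311, Rational(-26540, 5917))), Rational(1, 2)) = Pow(Add(32193, Rational(-1866727, 5917)), Rational(1, 2)) = Pow(Rational(188619254, 5917), Rational(1, 2)) = Mul(Rational(1, 5917), Pow(1116060125918, Rational(1, 2)))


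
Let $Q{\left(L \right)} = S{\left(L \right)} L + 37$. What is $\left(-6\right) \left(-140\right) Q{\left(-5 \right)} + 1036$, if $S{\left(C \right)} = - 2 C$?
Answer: $-9884$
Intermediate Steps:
$Q{\left(L \right)} = 37 - 2 L^{2}$ ($Q{\left(L \right)} = - 2 L L + 37 = - 2 L^{2} + 37 = 37 - 2 L^{2}$)
$\left(-6\right) \left(-140\right) Q{\left(-5 \right)} + 1036 = \left(-6\right) \left(-140\right) \left(37 - 2 \left(-5\right)^{2}\right) + 1036 = 840 \left(37 - 50\right) + 1036 = 840 \left(-13\right) + 1036 = -10920 + 1036 = -9884$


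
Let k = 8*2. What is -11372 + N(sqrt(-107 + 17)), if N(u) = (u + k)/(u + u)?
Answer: -22743/2 - 4*I*sqrt(10)/15 ≈ -11372.0 - 0.84327*I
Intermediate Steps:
k = 16
N(u) = (16 + u)/(2*u) (N(u) = (u + 16)/(u + u) = (16 + u)/((2*u)) = (16 + u)*(1/(2*u)) = (16 + u)/(2*u))
-11372 + N(sqrt(-107 + 17)) = -11372 + (16 + sqrt(-107 + 17))/(2*(sqrt(-107 + 17))) = -11372 + (16 + sqrt(-90))/(2*(sqrt(-90))) = -11372 + (16 + 3*I*sqrt(10))/(2*((3*I*sqrt(10)))) = -11372 + (-I*sqrt(10)/30)*(16 + 3*I*sqrt(10))/2 = -11372 - I*sqrt(10)*(16 + 3*I*sqrt(10))/60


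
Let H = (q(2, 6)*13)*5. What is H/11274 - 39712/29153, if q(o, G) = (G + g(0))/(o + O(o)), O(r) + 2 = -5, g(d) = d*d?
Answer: -74997837/54778487 ≈ -1.3691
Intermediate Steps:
g(d) = d²
O(r) = -7 (O(r) = -2 - 5 = -7)
q(o, G) = G/(-7 + o) (q(o, G) = (G + 0²)/(o - 7) = (G + 0)/(-7 + o) = G/(-7 + o))
H = -78 (H = ((6/(-7 + 2))*13)*5 = ((6/(-5))*13)*5 = ((6*(-⅕))*13)*5 = -6/5*13*5 = -78/5*5 = -78)
H/11274 - 39712/29153 = -78/11274 - 39712/29153 = -78*1/11274 - 39712*1/29153 = -13/1879 - 39712/29153 = -74997837/54778487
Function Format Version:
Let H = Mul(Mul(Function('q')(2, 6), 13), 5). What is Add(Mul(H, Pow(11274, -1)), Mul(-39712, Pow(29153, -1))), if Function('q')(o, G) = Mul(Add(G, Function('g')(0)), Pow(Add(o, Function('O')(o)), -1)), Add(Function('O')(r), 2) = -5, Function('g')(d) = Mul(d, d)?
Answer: Rational(-74997837, 54778487) ≈ -1.3691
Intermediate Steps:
Function('g')(d) = Pow(d, 2)
Function('O')(r) = -7 (Function('O')(r) = Add(-2, -5) = -7)
Function('q')(o, G) = Mul(G, Pow(Add(-7, o), -1)) (Function('q')(o, G) = Mul(Add(G, Pow(0, 2)), Pow(Add(o, -7), -1)) = Mul(Add(G, 0), Pow(Add(-7, o), -1)) = Mul(G, Pow(Add(-7, o), -1)))
H = -78 (H = Mul(Mul(Mul(6, Pow(Add(-7, 2), -1)), 13), 5) = Mul(Mul(Mul(6, Pow(-5, -1)), 13), 5) = Mul(Mul(Mul(6, Rational(-1, 5)), 13), 5) = Mul(Mul(Rational(-6, 5), 13), 5) = Mul(Rational(-78, 5), 5) = -78)
Add(Mul(H, Pow(11274, -1)), Mul(-39712, Pow(29153, -1))) = Add(Mul(-78, Pow(11274, -1)), Mul(-39712, Pow(29153, -1))) = Add(Mul(-78, Rational(1, 11274)), Mul(-39712, Rational(1, 29153))) = Add(Rational(-13, 1879), Rational(-39712, 29153)) = Rational(-74997837, 54778487)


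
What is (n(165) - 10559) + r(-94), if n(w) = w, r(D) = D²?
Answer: -1558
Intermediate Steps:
(n(165) - 10559) + r(-94) = (165 - 10559) + (-94)² = -10394 + 8836 = -1558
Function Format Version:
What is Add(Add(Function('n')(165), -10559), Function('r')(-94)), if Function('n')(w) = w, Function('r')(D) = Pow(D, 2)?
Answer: -1558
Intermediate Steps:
Add(Add(Function('n')(165), -10559), Function('r')(-94)) = Add(Add(165, -10559), Pow(-94, 2)) = Add(-10394, 8836) = -1558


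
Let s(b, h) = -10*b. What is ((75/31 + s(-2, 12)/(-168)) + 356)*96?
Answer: 7464112/217 ≈ 34397.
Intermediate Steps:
((75/31 + s(-2, 12)/(-168)) + 356)*96 = ((75/31 - 10*(-2)/(-168)) + 356)*96 = ((75*(1/31) + 20*(-1/168)) + 356)*96 = ((75/31 - 5/42) + 356)*96 = (2995/1302 + 356)*96 = (466507/1302)*96 = 7464112/217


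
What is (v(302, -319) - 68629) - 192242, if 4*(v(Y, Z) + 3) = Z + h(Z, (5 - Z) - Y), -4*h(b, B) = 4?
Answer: -260954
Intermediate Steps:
h(b, B) = -1 (h(b, B) = -¼*4 = -1)
v(Y, Z) = -13/4 + Z/4 (v(Y, Z) = -3 + (Z - 1)/4 = -3 + (-1 + Z)/4 = -3 + (-¼ + Z/4) = -13/4 + Z/4)
(v(302, -319) - 68629) - 192242 = ((-13/4 + (¼)*(-319)) - 68629) - 192242 = ((-13/4 - 319/4) - 68629) - 192242 = (-83 - 68629) - 192242 = -68712 - 192242 = -260954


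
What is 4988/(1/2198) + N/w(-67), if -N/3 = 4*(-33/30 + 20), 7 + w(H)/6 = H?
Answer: 4056541069/370 ≈ 1.0964e+7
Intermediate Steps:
w(H) = -42 + 6*H
N = -1134/5 (N = -12*(-33/30 + 20) = -12*(-33*1/30 + 20) = -12*(-11/10 + 20) = -12*189/10 = -3*378/5 = -1134/5 ≈ -226.80)
4988/(1/2198) + N/w(-67) = 4988/(1/2198) - 1134/(5*(-42 + 6*(-67))) = 4988/(1/2198) - 1134/(5*(-42 - 402)) = 4988*2198 - 1134/5/(-444) = 10963624 - 1134/5*(-1/444) = 10963624 + 189/370 = 4056541069/370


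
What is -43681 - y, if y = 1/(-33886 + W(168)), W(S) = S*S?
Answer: -247321821/5662 ≈ -43681.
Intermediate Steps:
W(S) = S²
y = -1/5662 (y = 1/(-33886 + 168²) = 1/(-33886 + 28224) = 1/(-5662) = -1/5662 ≈ -0.00017662)
-43681 - y = -43681 - 1*(-1/5662) = -43681 + 1/5662 = -247321821/5662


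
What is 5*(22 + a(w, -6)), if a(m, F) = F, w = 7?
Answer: 80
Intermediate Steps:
5*(22 + a(w, -6)) = 5*(22 - 6) = 5*16 = 80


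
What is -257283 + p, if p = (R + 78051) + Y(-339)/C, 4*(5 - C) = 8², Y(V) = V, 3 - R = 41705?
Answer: -2429935/11 ≈ -2.2090e+5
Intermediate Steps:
R = -41702 (R = 3 - 1*41705 = 3 - 41705 = -41702)
C = -11 (C = 5 - ¼*8² = 5 - ¼*64 = 5 - 16 = -11)
p = 400178/11 (p = (-41702 + 78051) - 339/(-11) = 36349 - 339*(-1/11) = 36349 + 339/11 = 400178/11 ≈ 36380.)
-257283 + p = -257283 + 400178/11 = -2429935/11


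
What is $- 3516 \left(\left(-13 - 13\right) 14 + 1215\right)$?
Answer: $-2992116$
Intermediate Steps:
$- 3516 \left(\left(-13 - 13\right) 14 + 1215\right) = - 3516 \left(\left(-26\right) 14 + 1215\right) = - 3516 \left(-364 + 1215\right) = \left(-3516\right) 851 = -2992116$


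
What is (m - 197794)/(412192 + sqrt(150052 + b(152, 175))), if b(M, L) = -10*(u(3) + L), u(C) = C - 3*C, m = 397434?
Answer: 1788913280/3693523837 - 4340*sqrt(148362)/3693523837 ≈ 0.48389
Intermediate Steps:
u(C) = -2*C
b(M, L) = 60 - 10*L (b(M, L) = -10*(-2*3 + L) = -10*(-6 + L) = 60 - 10*L)
(m - 197794)/(412192 + sqrt(150052 + b(152, 175))) = (397434 - 197794)/(412192 + sqrt(150052 + (60 - 10*175))) = 199640/(412192 + sqrt(150052 + (60 - 1750))) = 199640/(412192 + sqrt(150052 - 1690)) = 199640/(412192 + sqrt(148362))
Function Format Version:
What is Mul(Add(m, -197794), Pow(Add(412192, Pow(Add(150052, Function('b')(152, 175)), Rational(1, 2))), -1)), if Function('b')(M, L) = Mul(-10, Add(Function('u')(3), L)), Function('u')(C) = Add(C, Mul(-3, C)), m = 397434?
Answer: Add(Rational(1788913280, 3693523837), Mul(Rational(-4340, 3693523837), Pow(148362, Rational(1, 2)))) ≈ 0.48389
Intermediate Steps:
Function('u')(C) = Mul(-2, C)
Function('b')(M, L) = Add(60, Mul(-10, L)) (Function('b')(M, L) = Mul(-10, Add(Mul(-2, 3), L)) = Mul(-10, Add(-6, L)) = Add(60, Mul(-10, L)))
Mul(Add(m, -197794), Pow(Add(412192, Pow(Add(150052, Function('b')(152, 175)), Rational(1, 2))), -1)) = Mul(Add(397434, -197794), Pow(Add(412192, Pow(Add(150052, Add(60, Mul(-10, 175))), Rational(1, 2))), -1)) = Mul(199640, Pow(Add(412192, Pow(Add(150052, Add(60, -1750)), Rational(1, 2))), -1)) = Mul(199640, Pow(Add(412192, Pow(Add(150052, -1690), Rational(1, 2))), -1)) = Mul(199640, Pow(Add(412192, Pow(148362, Rational(1, 2))), -1))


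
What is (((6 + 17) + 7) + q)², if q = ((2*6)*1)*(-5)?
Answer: 900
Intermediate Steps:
q = -60 (q = (12*1)*(-5) = 12*(-5) = -60)
(((6 + 17) + 7) + q)² = (((6 + 17) + 7) - 60)² = ((23 + 7) - 60)² = (30 - 60)² = (-30)² = 900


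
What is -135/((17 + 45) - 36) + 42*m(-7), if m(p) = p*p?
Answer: 53373/26 ≈ 2052.8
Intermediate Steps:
m(p) = p²
-135/((17 + 45) - 36) + 42*m(-7) = -135/((17 + 45) - 36) + 42*(-7)² = -135/(62 - 36) + 42*49 = -135/26 + 2058 = 53373/26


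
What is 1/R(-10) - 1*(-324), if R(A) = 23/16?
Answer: 7468/23 ≈ 324.70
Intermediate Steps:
R(A) = 23/16 (R(A) = 23*(1/16) = 23/16)
1/R(-10) - 1*(-324) = 1/(23/16) - 1*(-324) = 16/23 + 324 = 7468/23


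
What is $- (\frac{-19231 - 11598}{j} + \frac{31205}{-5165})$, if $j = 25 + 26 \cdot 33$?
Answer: $\frac{37357160}{912139} \approx 40.956$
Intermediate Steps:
$j = 883$ ($j = 25 + 858 = 883$)
$- (\frac{-19231 - 11598}{j} + \frac{31205}{-5165}) = - (\frac{-19231 - 11598}{883} + \frac{31205}{-5165}) = - (\left(-19231 - 11598\right) \frac{1}{883} + 31205 \left(- \frac{1}{5165}\right)) = - (\left(-30829\right) \frac{1}{883} - \frac{6241}{1033}) = - (- \frac{30829}{883} - \frac{6241}{1033}) = \left(-1\right) \left(- \frac{37357160}{912139}\right) = \frac{37357160}{912139}$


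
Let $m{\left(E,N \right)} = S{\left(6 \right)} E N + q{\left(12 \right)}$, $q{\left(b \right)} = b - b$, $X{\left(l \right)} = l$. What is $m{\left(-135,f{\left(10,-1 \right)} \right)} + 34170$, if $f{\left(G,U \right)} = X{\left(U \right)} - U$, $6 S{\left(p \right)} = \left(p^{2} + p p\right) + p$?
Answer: $34170$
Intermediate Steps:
$S{\left(p \right)} = \frac{p^{2}}{3} + \frac{p}{6}$ ($S{\left(p \right)} = \frac{\left(p^{2} + p p\right) + p}{6} = \frac{\left(p^{2} + p^{2}\right) + p}{6} = \frac{2 p^{2} + p}{6} = \frac{p + 2 p^{2}}{6} = \frac{p^{2}}{3} + \frac{p}{6}$)
$q{\left(b \right)} = 0$
$f{\left(G,U \right)} = 0$ ($f{\left(G,U \right)} = U - U = 0$)
$m{\left(E,N \right)} = 13 E N$ ($m{\left(E,N \right)} = \frac{1}{6} \cdot 6 \left(1 + 2 \cdot 6\right) E N + 0 = \frac{1}{6} \cdot 6 \left(1 + 12\right) E N + 0 = \frac{1}{6} \cdot 6 \cdot 13 E N + 0 = 13 E N + 0 = 13 E N$)
$m{\left(-135,f{\left(10,-1 \right)} \right)} + 34170 = 13 \left(-135\right) 0 + 34170 = 0 + 34170 = 34170$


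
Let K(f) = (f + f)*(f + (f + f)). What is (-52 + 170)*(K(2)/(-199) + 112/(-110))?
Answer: -1470752/10945 ≈ -134.38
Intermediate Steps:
K(f) = 6*f**2 (K(f) = (2*f)*(f + 2*f) = (2*f)*(3*f) = 6*f**2)
(-52 + 170)*(K(2)/(-199) + 112/(-110)) = (-52 + 170)*((6*2**2)/(-199) + 112/(-110)) = 118*((6*4)*(-1/199) + 112*(-1/110)) = 118*(24*(-1/199) - 56/55) = 118*(-24/199 - 56/55) = 118*(-12464/10945) = -1470752/10945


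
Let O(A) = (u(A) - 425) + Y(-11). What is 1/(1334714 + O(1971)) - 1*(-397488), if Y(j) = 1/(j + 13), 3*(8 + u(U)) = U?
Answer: 1061244068978/2669877 ≈ 3.9749e+5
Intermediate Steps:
u(U) = -8 + U/3
Y(j) = 1/(13 + j)
O(A) = -865/2 + A/3 (O(A) = ((-8 + A/3) - 425) + 1/(13 - 11) = (-433 + A/3) + 1/2 = (-433 + A/3) + ½ = -865/2 + A/3)
1/(1334714 + O(1971)) - 1*(-397488) = 1/(1334714 + (-865/2 + (⅓)*1971)) - 1*(-397488) = 1/(1334714 + (-865/2 + 657)) + 397488 = 1/(1334714 + 449/2) + 397488 = 1/(2669877/2) + 397488 = 2/2669877 + 397488 = 1061244068978/2669877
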